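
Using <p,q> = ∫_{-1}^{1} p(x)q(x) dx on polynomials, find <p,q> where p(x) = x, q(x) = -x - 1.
<p,q> = -2/3

Expand the product: p(x)·q(x) = -x^2 - x.
∫_{-1}^{1} of each monomial x^k gives [2/(k+1) if k even, 0 if k odd]. Integrating term-by-term (or equivalently evaluating the antiderivative F(x) = -x^3/3 - x^2/2 at the endpoints):
  F(1) − F(−1) = -5/6 − (-1/6) = -2/3.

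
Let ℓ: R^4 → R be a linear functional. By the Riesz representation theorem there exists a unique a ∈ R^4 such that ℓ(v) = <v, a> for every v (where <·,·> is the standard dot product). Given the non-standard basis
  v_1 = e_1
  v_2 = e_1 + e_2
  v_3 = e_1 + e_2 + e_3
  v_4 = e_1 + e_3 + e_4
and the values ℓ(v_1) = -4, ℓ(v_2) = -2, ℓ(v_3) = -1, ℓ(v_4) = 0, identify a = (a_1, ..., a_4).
a = (-4, 2, 1, 3)

Write a = (a_1, ..., a_4) in the standard basis. For each basis vector v_i, ℓ(v_i) = <v_i, a> is a linear equation in the a_j's. Collect the n equations into a matrix system V a = ℓ, where row i of V is v_i (expressed in the standard basis). Since V is invertible (lower-triangular with 1s on the diagonal, up to permutation), solve by back-substitution:
  V =
[[1, 0, 0, 0],
 [1, 1, 0, 0],
 [1, 1, 1, 0],
 [1, 0, 1, 1]]
  V a = (-4, -2, -1, 0)
Solving gives a = (-4, 2, 1, 3).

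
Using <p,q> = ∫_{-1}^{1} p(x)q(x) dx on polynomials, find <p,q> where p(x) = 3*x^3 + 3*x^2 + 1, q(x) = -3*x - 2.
<p,q> = -58/5

Expand the product: p(x)·q(x) = -9*x^4 - 15*x^3 - 6*x^2 - 3*x - 2.
∫_{-1}^{1} of each monomial x^k gives [2/(k+1) if k even, 0 if k odd]. Integrating term-by-term (or equivalently evaluating the antiderivative F(x) = -9*x^5/5 - 15*x^4/4 - 2*x^3 - 3*x^2/2 - 2*x at the endpoints):
  F(1) − F(−1) = -221/20 − (11/20) = -58/5.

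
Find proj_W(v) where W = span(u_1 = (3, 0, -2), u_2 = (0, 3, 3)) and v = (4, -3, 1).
proj_W(v) = (24/11, -3/11, -19/11)

Set up U = [u_1 | ... | u_2] ∈ R^(3×2). The projector onto W = col(U) is P = U (U^T U)^(-1) U^T.
Compute U^T U =
  [13, -6]
  [-6, 18],
and U^T v = (10, -6).
Solve U^T U · c = U^T v for the coefficients: c = (8/11, -1/11). The projection is proj_W(v) = U c.
Check: (v - proj_W(v)) · u_1 = 0  (should be 0).
Check: (v - proj_W(v)) · u_2 = 0  (should be 0).
Result: proj_W(v) = (24/11, -3/11, -19/11).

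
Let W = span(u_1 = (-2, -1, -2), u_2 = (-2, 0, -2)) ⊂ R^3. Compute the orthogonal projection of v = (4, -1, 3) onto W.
proj_W(v) = (7/2, -1, 7/2)

Set up U = [u_1 | ... | u_2] ∈ R^(3×2). The projector onto W = col(U) is P = U (U^T U)^(-1) U^T.
Compute U^T U =
  [9, 8]
  [8, 8],
and U^T v = (-13, -14).
Solve U^T U · c = U^T v for the coefficients: c = (1, -11/4). The projection is proj_W(v) = U c.
Check: (v - proj_W(v)) · u_1 = 0  (should be 0).
Check: (v - proj_W(v)) · u_2 = 0  (should be 0).
Result: proj_W(v) = (7/2, -1, 7/2).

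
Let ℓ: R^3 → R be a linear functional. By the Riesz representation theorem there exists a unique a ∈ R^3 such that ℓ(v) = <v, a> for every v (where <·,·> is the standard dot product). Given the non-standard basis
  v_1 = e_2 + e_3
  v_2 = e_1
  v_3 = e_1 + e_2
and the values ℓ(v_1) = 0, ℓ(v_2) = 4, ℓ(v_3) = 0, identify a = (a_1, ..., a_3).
a = (4, -4, 4)

Write a = (a_1, ..., a_3) in the standard basis. For each basis vector v_i, ℓ(v_i) = <v_i, a> is a linear equation in the a_j's. Collect the n equations into a matrix system V a = ℓ, where row i of V is v_i (expressed in the standard basis). Since V is invertible (lower-triangular with 1s on the diagonal, up to permutation), solve by back-substitution:
  V =
[[0, 1, 1],
 [1, 0, 0],
 [1, 1, 0]]
  V a = (0, 4, 0)
Solving gives a = (4, -4, 4).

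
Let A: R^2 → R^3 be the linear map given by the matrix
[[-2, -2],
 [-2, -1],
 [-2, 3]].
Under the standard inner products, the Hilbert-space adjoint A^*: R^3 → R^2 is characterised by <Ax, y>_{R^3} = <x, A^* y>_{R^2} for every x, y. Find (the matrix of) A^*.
A^* = A^T =
[[-2, -2, -2],
 [-2, -1, 3]]

For real matrices with standard dot products, the defining identity <Ax, y> = <x, A^* y> gives (Ax)^T y = x^T (A^*) y, i.e. x^T A^T y = x^T (A^*) y. Since this holds for all x, y, we must have A^* = A^T. Therefore
A^* =
[[-2, -2, -2],
 [-2, -1, 3]].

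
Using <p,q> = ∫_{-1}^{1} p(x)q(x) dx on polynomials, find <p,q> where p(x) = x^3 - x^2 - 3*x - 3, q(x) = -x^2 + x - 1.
<p,q> = 112/15

Expand the product: p(x)·q(x) = -x^5 + 2*x^4 + x^3 + x^2 + 3.
∫_{-1}^{1} of each monomial x^k gives [2/(k+1) if k even, 0 if k odd]. Integrating term-by-term (or equivalently evaluating the antiderivative F(x) = -x^6/6 + 2*x^5/5 + x^4/4 + x^3/3 + 3*x at the endpoints):
  F(1) − F(−1) = 229/60 − (-73/20) = 112/15.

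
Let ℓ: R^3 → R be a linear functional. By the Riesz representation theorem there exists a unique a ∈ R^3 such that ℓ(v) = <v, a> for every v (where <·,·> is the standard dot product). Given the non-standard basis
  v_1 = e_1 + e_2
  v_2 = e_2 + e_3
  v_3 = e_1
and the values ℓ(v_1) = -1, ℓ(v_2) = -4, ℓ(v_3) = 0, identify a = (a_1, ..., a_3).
a = (0, -1, -3)

Write a = (a_1, ..., a_3) in the standard basis. For each basis vector v_i, ℓ(v_i) = <v_i, a> is a linear equation in the a_j's. Collect the n equations into a matrix system V a = ℓ, where row i of V is v_i (expressed in the standard basis). Since V is invertible (lower-triangular with 1s on the diagonal, up to permutation), solve by back-substitution:
  V =
[[1, 1, 0],
 [0, 1, 1],
 [1, 0, 0]]
  V a = (-1, -4, 0)
Solving gives a = (0, -1, -3).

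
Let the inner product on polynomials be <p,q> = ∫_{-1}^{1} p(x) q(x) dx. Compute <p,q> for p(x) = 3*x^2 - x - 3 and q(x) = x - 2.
<p,q> = 22/3

Expand the product: p(x)·q(x) = 3*x^3 - 7*x^2 - x + 6.
∫_{-1}^{1} of each monomial x^k gives [2/(k+1) if k even, 0 if k odd]. Integrating term-by-term (or equivalently evaluating the antiderivative F(x) = 3*x^4/4 - 7*x^3/3 - x^2/2 + 6*x at the endpoints):
  F(1) − F(−1) = 47/12 − (-41/12) = 22/3.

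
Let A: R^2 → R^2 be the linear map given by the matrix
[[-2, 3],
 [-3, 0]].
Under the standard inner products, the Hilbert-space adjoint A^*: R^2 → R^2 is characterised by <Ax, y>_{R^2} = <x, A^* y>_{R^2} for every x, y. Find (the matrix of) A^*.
A^* = A^T =
[[-2, -3],
 [3, 0]]

For real matrices with standard dot products, the defining identity <Ax, y> = <x, A^* y> gives (Ax)^T y = x^T (A^*) y, i.e. x^T A^T y = x^T (A^*) y. Since this holds for all x, y, we must have A^* = A^T. Therefore
A^* =
[[-2, -3],
 [3, 0]].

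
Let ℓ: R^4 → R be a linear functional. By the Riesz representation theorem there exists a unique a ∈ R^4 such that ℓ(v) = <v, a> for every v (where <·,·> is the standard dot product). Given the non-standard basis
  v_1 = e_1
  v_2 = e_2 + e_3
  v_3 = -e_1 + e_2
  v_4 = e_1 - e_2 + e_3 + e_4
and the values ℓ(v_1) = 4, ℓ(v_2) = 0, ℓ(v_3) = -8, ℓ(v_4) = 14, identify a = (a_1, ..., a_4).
a = (4, -4, 4, 2)

Write a = (a_1, ..., a_4) in the standard basis. For each basis vector v_i, ℓ(v_i) = <v_i, a> is a linear equation in the a_j's. Collect the n equations into a matrix system V a = ℓ, where row i of V is v_i (expressed in the standard basis). Since V is invertible (lower-triangular with 1s on the diagonal, up to permutation), solve by back-substitution:
  V =
[[1, 0, 0, 0],
 [0, 1, 1, 0],
 [-1, 1, 0, 0],
 [1, -1, 1, 1]]
  V a = (4, 0, -8, 14)
Solving gives a = (4, -4, 4, 2).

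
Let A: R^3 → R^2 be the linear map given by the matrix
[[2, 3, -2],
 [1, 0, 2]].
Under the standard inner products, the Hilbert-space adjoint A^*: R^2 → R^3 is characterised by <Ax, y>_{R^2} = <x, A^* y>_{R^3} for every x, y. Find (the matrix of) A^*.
A^* = A^T =
[[2, 1],
 [3, 0],
 [-2, 2]]

For real matrices with standard dot products, the defining identity <Ax, y> = <x, A^* y> gives (Ax)^T y = x^T (A^*) y, i.e. x^T A^T y = x^T (A^*) y. Since this holds for all x, y, we must have A^* = A^T. Therefore
A^* =
[[2, 1],
 [3, 0],
 [-2, 2]].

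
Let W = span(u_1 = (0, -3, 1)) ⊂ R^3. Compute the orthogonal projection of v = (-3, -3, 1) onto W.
proj_W(v) = (0, -3, 1)

Set up U = [u_1 | ... | u_1] ∈ R^(3×1). The projector onto W = col(U) is P = U (U^T U)^(-1) U^T.
Compute U^T U =
  [10],
and U^T v = (10).
Solve U^T U · c = U^T v for the coefficients: c = (1). The projection is proj_W(v) = U c.
Check: (v - proj_W(v)) · u_1 = 0  (should be 0).
Result: proj_W(v) = (0, -3, 1).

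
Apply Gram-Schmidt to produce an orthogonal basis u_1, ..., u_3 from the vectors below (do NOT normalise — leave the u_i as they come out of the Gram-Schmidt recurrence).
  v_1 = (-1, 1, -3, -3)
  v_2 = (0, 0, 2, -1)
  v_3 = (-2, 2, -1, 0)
Orthogonal basis:
  u_1 = (-1, 1, -3, -3)
  u_2 = (-3/20, 3/20, 31/20, -29/20)
  u_3 = (-153/91, 153/91, 34/91, 68/91)

Apply the Gram-Schmidt recurrence
  u_1 = v_1
  u_i = v_i − Σ_{j<i} ((v_i · u_j) / (u_j · u_j)) · u_j.

Step by step this gives:
  u_1 = (-1, 1, -3, -3)
  u_2 = (-3/20, 3/20, 31/20, -29/20)
  u_3 = (-153/91, 153/91, 34/91, 68/91)

Orthogonality check:
  u_2 · u_1 = 0 (should be 0)
  u_3 · u_1 = 0 (should be 0)
  u_3 · u_2 = 0 (should be 0)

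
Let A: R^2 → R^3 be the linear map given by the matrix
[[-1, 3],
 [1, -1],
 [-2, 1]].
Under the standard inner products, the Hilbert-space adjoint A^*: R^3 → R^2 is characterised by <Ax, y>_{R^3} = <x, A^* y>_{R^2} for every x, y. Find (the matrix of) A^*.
A^* = A^T =
[[-1, 1, -2],
 [3, -1, 1]]

For real matrices with standard dot products, the defining identity <Ax, y> = <x, A^* y> gives (Ax)^T y = x^T (A^*) y, i.e. x^T A^T y = x^T (A^*) y. Since this holds for all x, y, we must have A^* = A^T. Therefore
A^* =
[[-1, 1, -2],
 [3, -1, 1]].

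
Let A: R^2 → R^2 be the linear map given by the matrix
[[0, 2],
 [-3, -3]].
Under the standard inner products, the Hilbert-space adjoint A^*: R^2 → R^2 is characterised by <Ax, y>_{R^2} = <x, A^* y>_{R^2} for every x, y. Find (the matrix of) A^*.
A^* = A^T =
[[0, -3],
 [2, -3]]

For real matrices with standard dot products, the defining identity <Ax, y> = <x, A^* y> gives (Ax)^T y = x^T (A^*) y, i.e. x^T A^T y = x^T (A^*) y. Since this holds for all x, y, we must have A^* = A^T. Therefore
A^* =
[[0, -3],
 [2, -3]].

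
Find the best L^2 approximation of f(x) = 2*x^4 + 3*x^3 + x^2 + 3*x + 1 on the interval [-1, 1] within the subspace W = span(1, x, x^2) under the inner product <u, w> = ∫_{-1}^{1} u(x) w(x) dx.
g(x) = 19*x^2/7 + 24*x/5 + 29/35

The best approximation g ∈ W is the orthogonal projection of f onto W. Writing g = a_0 + a_1 x + a_2 x^2, the coefficients solve the normal equations G · a = b where
  G_{ij} = <φ_i, φ_j> and b_i = <f, φ_i>, with φ_0 = 1, φ_1 = x, φ_2 = x^2.
G =
  [2, 0, 2/3]
  [0, 2/3, 0]
  [2/3, 0, 2/5],
b = (52/15, 16/5, 172/105).
Solving gives a_0 = 29/35, a_1 = 24/5, a_2 = 19/7, so
  g(x) = 19*x^2/7 + 24*x/5 + 29/35.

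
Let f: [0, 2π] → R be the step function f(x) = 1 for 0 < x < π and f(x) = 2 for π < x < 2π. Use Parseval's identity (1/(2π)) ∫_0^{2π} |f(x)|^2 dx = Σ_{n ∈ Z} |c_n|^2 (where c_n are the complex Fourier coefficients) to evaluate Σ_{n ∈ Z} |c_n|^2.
Σ |c_n|^2 = 5/2

Parseval equates the L^2 energy of f (normalised by 1/(2π)) with the ℓ^2 sum of its Fourier coefficients: (1/(2π)) ∫_0^{2π} |f|^2 = Σ |c_n|^2.
Compute the left side: (1/(2π)) [∫_0^π 1^2 dx + ∫_π^{2π} 2^2 dx] = (1/(2π)) · (1π + 4π) = (1 + 4)/2 = 5/2.
So Σ_{n ∈ Z} |c_n|^2 = 5/2.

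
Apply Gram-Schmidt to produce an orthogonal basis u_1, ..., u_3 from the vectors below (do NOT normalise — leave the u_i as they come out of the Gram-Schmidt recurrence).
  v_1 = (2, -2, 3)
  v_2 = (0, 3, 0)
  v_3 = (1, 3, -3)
Orthogonal basis:
  u_1 = (2, -2, 3)
  u_2 = (12/17, 39/17, 18/17)
  u_3 = (27/13, 0, -18/13)

Apply the Gram-Schmidt recurrence
  u_1 = v_1
  u_i = v_i − Σ_{j<i} ((v_i · u_j) / (u_j · u_j)) · u_j.

Step by step this gives:
  u_1 = (2, -2, 3)
  u_2 = (12/17, 39/17, 18/17)
  u_3 = (27/13, 0, -18/13)

Orthogonality check:
  u_2 · u_1 = 0 (should be 0)
  u_3 · u_1 = 0 (should be 0)
  u_3 · u_2 = 0 (should be 0)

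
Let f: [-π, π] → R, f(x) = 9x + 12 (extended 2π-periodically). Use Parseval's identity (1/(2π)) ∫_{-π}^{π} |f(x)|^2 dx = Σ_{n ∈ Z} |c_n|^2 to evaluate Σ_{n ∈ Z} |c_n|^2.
Σ |c_n|^2 = 27π^2 + 144

Expand and integrate term by term over [-π, π]:
  ∫ (9x)^2 dx = 81·(2π^3/3); ∫ 2·9·(12)·x dx = 0 (odd integrand); ∫ 12^2 dx = 144·2π.
So (1/(2π)) ∫_{-π}^{π} (9x + 12)^2 dx = 81π^2/3 + 144 = 27π^2 + 144.
Parseval ⇒ Σ |c_n|^2 = 27π^2 + 144.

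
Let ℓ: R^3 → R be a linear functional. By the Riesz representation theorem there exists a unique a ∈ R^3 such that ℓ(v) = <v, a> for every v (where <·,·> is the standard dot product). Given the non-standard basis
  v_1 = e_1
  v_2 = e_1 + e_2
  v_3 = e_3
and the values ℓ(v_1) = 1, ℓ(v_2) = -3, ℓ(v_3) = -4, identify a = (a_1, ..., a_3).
a = (1, -4, -4)

Write a = (a_1, ..., a_3) in the standard basis. For each basis vector v_i, ℓ(v_i) = <v_i, a> is a linear equation in the a_j's. Collect the n equations into a matrix system V a = ℓ, where row i of V is v_i (expressed in the standard basis). Since V is invertible (lower-triangular with 1s on the diagonal, up to permutation), solve by back-substitution:
  V =
[[1, 0, 0],
 [1, 1, 0],
 [0, 0, 1]]
  V a = (1, -3, -4)
Solving gives a = (1, -4, -4).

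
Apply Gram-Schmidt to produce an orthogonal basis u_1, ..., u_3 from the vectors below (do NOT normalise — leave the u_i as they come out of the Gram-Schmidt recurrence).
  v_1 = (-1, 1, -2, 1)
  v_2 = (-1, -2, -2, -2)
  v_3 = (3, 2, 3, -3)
Orthogonal basis:
  u_1 = (-1, 1, -2, 1)
  u_2 = (-6/7, -15/7, -12/7, -15/7)
  u_3 = (6/5, 5/2, -3/5, -5/2)

Apply the Gram-Schmidt recurrence
  u_1 = v_1
  u_i = v_i − Σ_{j<i} ((v_i · u_j) / (u_j · u_j)) · u_j.

Step by step this gives:
  u_1 = (-1, 1, -2, 1)
  u_2 = (-6/7, -15/7, -12/7, -15/7)
  u_3 = (6/5, 5/2, -3/5, -5/2)

Orthogonality check:
  u_2 · u_1 = 0 (should be 0)
  u_3 · u_1 = 0 (should be 0)
  u_3 · u_2 = 0 (should be 0)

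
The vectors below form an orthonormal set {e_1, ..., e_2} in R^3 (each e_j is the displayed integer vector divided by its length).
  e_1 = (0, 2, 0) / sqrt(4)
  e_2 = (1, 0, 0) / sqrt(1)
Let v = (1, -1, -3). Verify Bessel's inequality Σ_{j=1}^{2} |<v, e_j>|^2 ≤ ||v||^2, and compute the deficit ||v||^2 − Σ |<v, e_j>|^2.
Σ |<v, e_j>|^2 = 2; ||v||^2 = 11; deficit = 9

Write each e_j = u_j / sqrt(<u_j, u_j>) where u_j is the displayed integer vector. Then <v, e_j> = <v, u_j> / sqrt(<u_j, u_j>), so |<v, e_j>|^2 = <v, u_j>^2 / <u_j, u_j>.
Coefficients: <v, e_1> = -2/sqrt(4), <v, e_2> = 1/sqrt(1).
Square and sum: Σ |<v, e_j>|^2 = 2.
Compute ||v||^2 = v·v = 11.
Deficit = 11 − 2 = 9 ≥ 0, confirming Bessel's inequality. (The deficit equals ||v − Σ <v,e_j> e_j||^2, the squared distance from v to span{e_j}.)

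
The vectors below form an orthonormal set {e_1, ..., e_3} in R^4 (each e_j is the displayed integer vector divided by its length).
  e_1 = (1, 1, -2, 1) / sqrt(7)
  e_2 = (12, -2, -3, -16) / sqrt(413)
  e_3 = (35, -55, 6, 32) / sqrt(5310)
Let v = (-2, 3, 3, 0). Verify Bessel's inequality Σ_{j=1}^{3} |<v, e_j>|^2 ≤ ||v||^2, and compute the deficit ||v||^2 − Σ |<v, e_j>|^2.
Σ |<v, e_j>|^2 = 1451/90; ||v||^2 = 22; deficit = 529/90

Write each e_j = u_j / sqrt(<u_j, u_j>) where u_j is the displayed integer vector. Then <v, e_j> = <v, u_j> / sqrt(<u_j, u_j>), so |<v, e_j>|^2 = <v, u_j>^2 / <u_j, u_j>.
Coefficients: <v, e_1> = -5/sqrt(7), <v, e_2> = -39/sqrt(413), <v, e_3> = -217/sqrt(5310).
Square and sum: Σ |<v, e_j>|^2 = 1451/90.
Compute ||v||^2 = v·v = 22.
Deficit = 22 − 1451/90 = 529/90 ≥ 0, confirming Bessel's inequality. (The deficit equals ||v − Σ <v,e_j> e_j||^2, the squared distance from v to span{e_j}.)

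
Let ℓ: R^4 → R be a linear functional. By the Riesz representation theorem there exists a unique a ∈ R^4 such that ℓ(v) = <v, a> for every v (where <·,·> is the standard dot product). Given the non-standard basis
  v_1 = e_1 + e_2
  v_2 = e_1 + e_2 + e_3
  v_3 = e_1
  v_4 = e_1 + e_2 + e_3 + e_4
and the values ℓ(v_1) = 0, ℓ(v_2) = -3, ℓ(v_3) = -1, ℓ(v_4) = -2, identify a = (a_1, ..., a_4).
a = (-1, 1, -3, 1)

Write a = (a_1, ..., a_4) in the standard basis. For each basis vector v_i, ℓ(v_i) = <v_i, a> is a linear equation in the a_j's. Collect the n equations into a matrix system V a = ℓ, where row i of V is v_i (expressed in the standard basis). Since V is invertible (lower-triangular with 1s on the diagonal, up to permutation), solve by back-substitution:
  V =
[[1, 1, 0, 0],
 [1, 1, 1, 0],
 [1, 0, 0, 0],
 [1, 1, 1, 1]]
  V a = (0, -3, -1, -2)
Solving gives a = (-1, 1, -3, 1).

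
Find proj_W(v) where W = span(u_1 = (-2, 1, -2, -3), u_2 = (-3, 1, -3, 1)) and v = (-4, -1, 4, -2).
proj_W(v) = (1/5, 1/10, 1/5, -19/10)

Set up U = [u_1 | ... | u_2] ∈ R^(4×2). The projector onto W = col(U) is P = U (U^T U)^(-1) U^T.
Compute U^T U =
  [18, 10]
  [10, 20],
and U^T v = (5, -3).
Solve U^T U · c = U^T v for the coefficients: c = (1/2, -2/5). The projection is proj_W(v) = U c.
Check: (v - proj_W(v)) · u_1 = 0  (should be 0).
Check: (v - proj_W(v)) · u_2 = 0  (should be 0).
Result: proj_W(v) = (1/5, 1/10, 1/5, -19/10).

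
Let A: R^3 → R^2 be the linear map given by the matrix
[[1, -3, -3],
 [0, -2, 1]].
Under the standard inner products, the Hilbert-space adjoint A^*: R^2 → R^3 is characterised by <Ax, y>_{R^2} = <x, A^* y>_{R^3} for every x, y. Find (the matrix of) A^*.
A^* = A^T =
[[1, 0],
 [-3, -2],
 [-3, 1]]

For real matrices with standard dot products, the defining identity <Ax, y> = <x, A^* y> gives (Ax)^T y = x^T (A^*) y, i.e. x^T A^T y = x^T (A^*) y. Since this holds for all x, y, we must have A^* = A^T. Therefore
A^* =
[[1, 0],
 [-3, -2],
 [-3, 1]].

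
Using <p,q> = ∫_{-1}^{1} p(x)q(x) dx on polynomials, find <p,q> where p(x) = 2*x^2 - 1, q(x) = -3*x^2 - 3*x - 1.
<p,q> = 4/15

Expand the product: p(x)·q(x) = -6*x^4 - 6*x^3 + x^2 + 3*x + 1.
∫_{-1}^{1} of each monomial x^k gives [2/(k+1) if k even, 0 if k odd]. Integrating term-by-term (or equivalently evaluating the antiderivative F(x) = -6*x^5/5 - 3*x^4/2 + x^3/3 + 3*x^2/2 + x at the endpoints):
  F(1) − F(−1) = 2/15 − (-2/15) = 4/15.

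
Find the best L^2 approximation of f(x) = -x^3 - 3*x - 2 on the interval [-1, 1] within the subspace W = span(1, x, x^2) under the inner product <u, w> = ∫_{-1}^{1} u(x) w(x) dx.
g(x) = -18*x/5 - 2

The best approximation g ∈ W is the orthogonal projection of f onto W. Writing g = a_0 + a_1 x + a_2 x^2, the coefficients solve the normal equations G · a = b where
  G_{ij} = <φ_i, φ_j> and b_i = <f, φ_i>, with φ_0 = 1, φ_1 = x, φ_2 = x^2.
G =
  [2, 0, 2/3]
  [0, 2/3, 0]
  [2/3, 0, 2/5],
b = (-4, -12/5, -4/3).
Solving gives a_0 = -2, a_1 = -18/5, a_2 = 0, so
  g(x) = -18*x/5 - 2.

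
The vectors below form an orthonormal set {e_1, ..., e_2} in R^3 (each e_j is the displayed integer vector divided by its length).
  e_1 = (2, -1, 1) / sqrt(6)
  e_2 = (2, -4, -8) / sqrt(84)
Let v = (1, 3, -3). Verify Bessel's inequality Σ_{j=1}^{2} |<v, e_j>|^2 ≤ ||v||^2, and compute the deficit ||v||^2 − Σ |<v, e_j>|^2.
Σ |<v, e_j>|^2 = 5; ||v||^2 = 19; deficit = 14

Write each e_j = u_j / sqrt(<u_j, u_j>) where u_j is the displayed integer vector. Then <v, e_j> = <v, u_j> / sqrt(<u_j, u_j>), so |<v, e_j>|^2 = <v, u_j>^2 / <u_j, u_j>.
Coefficients: <v, e_1> = -4/sqrt(6), <v, e_2> = 14/sqrt(84).
Square and sum: Σ |<v, e_j>|^2 = 5.
Compute ||v||^2 = v·v = 19.
Deficit = 19 − 5 = 14 ≥ 0, confirming Bessel's inequality. (The deficit equals ||v − Σ <v,e_j> e_j||^2, the squared distance from v to span{e_j}.)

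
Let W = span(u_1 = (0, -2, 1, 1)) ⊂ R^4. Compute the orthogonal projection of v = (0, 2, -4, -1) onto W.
proj_W(v) = (0, 3, -3/2, -3/2)

Set up U = [u_1 | ... | u_1] ∈ R^(4×1). The projector onto W = col(U) is P = U (U^T U)^(-1) U^T.
Compute U^T U =
  [6],
and U^T v = (-9).
Solve U^T U · c = U^T v for the coefficients: c = (-3/2). The projection is proj_W(v) = U c.
Check: (v - proj_W(v)) · u_1 = 0  (should be 0).
Result: proj_W(v) = (0, 3, -3/2, -3/2).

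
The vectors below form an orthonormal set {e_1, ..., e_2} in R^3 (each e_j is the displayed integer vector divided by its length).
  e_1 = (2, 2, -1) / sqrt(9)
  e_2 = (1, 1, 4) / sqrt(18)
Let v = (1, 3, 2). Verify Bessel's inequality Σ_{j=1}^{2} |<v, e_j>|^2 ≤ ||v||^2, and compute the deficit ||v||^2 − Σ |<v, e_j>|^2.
Σ |<v, e_j>|^2 = 12; ||v||^2 = 14; deficit = 2

Write each e_j = u_j / sqrt(<u_j, u_j>) where u_j is the displayed integer vector. Then <v, e_j> = <v, u_j> / sqrt(<u_j, u_j>), so |<v, e_j>|^2 = <v, u_j>^2 / <u_j, u_j>.
Coefficients: <v, e_1> = 6/sqrt(9), <v, e_2> = 12/sqrt(18).
Square and sum: Σ |<v, e_j>|^2 = 12.
Compute ||v||^2 = v·v = 14.
Deficit = 14 − 12 = 2 ≥ 0, confirming Bessel's inequality. (The deficit equals ||v − Σ <v,e_j> e_j||^2, the squared distance from v to span{e_j}.)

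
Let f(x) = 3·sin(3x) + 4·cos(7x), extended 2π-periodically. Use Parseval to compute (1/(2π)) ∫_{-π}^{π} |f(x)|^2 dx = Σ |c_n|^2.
Σ |c_n|^2 = 25/2

Expand |f|^2 and use orthogonality of {sin(nx), cos(mx)} on [-π, π]:
  ∫_{-π}^{π} sin(nx)^2 dx = π, ∫ cos(mx)^2 dx = π, and cross terms integrate to 0.
So ∫_{-π}^{π} f(x)^2 dx = 3^2 · π + 4^2 · π = (9 + 16)π.
Divide by 2π: (9 + 16)/2 = 25/2.
By Parseval, this equals Σ |c_n|^2.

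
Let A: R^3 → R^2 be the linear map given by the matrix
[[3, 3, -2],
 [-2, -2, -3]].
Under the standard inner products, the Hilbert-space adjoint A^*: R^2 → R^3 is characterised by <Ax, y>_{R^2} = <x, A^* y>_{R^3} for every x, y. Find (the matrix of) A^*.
A^* = A^T =
[[3, -2],
 [3, -2],
 [-2, -3]]

For real matrices with standard dot products, the defining identity <Ax, y> = <x, A^* y> gives (Ax)^T y = x^T (A^*) y, i.e. x^T A^T y = x^T (A^*) y. Since this holds for all x, y, we must have A^* = A^T. Therefore
A^* =
[[3, -2],
 [3, -2],
 [-2, -3]].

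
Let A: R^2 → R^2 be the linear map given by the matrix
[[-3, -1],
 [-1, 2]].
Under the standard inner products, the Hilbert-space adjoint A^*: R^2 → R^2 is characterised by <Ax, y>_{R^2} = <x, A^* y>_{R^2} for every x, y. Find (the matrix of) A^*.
A^* = A^T =
[[-3, -1],
 [-1, 2]]

For real matrices with standard dot products, the defining identity <Ax, y> = <x, A^* y> gives (Ax)^T y = x^T (A^*) y, i.e. x^T A^T y = x^T (A^*) y. Since this holds for all x, y, we must have A^* = A^T. Therefore
A^* =
[[-3, -1],
 [-1, 2]].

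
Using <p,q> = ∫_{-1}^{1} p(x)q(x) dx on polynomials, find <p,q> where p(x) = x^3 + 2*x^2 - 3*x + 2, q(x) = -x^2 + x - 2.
<p,q> = -72/5

Expand the product: p(x)·q(x) = -x^5 - x^4 + 3*x^3 - 9*x^2 + 8*x - 4.
∫_{-1}^{1} of each monomial x^k gives [2/(k+1) if k even, 0 if k odd]. Integrating term-by-term (or equivalently evaluating the antiderivative F(x) = -x^6/6 - x^5/5 + 3*x^4/4 - 3*x^3 + 4*x^2 - 4*x at the endpoints):
  F(1) − F(−1) = -157/60 − (707/60) = -72/5.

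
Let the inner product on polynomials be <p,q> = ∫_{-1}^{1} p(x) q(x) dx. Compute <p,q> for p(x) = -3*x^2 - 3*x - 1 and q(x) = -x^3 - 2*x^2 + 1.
<p,q> = 14/15

Expand the product: p(x)·q(x) = 3*x^5 + 9*x^4 + 7*x^3 - x^2 - 3*x - 1.
∫_{-1}^{1} of each monomial x^k gives [2/(k+1) if k even, 0 if k odd]. Integrating term-by-term (or equivalently evaluating the antiderivative F(x) = x^6/2 + 9*x^5/5 + 7*x^4/4 - x^3/3 - 3*x^2/2 - x at the endpoints):
  F(1) − F(−1) = 73/60 − (17/60) = 14/15.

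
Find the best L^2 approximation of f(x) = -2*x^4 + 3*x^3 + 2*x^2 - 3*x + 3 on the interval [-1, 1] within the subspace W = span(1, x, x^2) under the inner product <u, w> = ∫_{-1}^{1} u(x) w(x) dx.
g(x) = 2*x^2/7 - 6*x/5 + 111/35

The best approximation g ∈ W is the orthogonal projection of f onto W. Writing g = a_0 + a_1 x + a_2 x^2, the coefficients solve the normal equations G · a = b where
  G_{ij} = <φ_i, φ_j> and b_i = <f, φ_i>, with φ_0 = 1, φ_1 = x, φ_2 = x^2.
G =
  [2, 0, 2/3]
  [0, 2/3, 0]
  [2/3, 0, 2/5],
b = (98/15, -4/5, 78/35).
Solving gives a_0 = 111/35, a_1 = -6/5, a_2 = 2/7, so
  g(x) = 2*x^2/7 - 6*x/5 + 111/35.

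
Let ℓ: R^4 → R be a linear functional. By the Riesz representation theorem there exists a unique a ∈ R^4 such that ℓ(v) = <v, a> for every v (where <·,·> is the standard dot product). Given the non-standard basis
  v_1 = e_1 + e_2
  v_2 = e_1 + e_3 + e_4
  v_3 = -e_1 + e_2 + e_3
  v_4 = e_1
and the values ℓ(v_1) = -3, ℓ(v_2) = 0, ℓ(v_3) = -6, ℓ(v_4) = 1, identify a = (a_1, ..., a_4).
a = (1, -4, -1, 0)

Write a = (a_1, ..., a_4) in the standard basis. For each basis vector v_i, ℓ(v_i) = <v_i, a> is a linear equation in the a_j's. Collect the n equations into a matrix system V a = ℓ, where row i of V is v_i (expressed in the standard basis). Since V is invertible (lower-triangular with 1s on the diagonal, up to permutation), solve by back-substitution:
  V =
[[1, 1, 0, 0],
 [1, 0, 1, 1],
 [-1, 1, 1, 0],
 [1, 0, 0, 0]]
  V a = (-3, 0, -6, 1)
Solving gives a = (1, -4, -1, 0).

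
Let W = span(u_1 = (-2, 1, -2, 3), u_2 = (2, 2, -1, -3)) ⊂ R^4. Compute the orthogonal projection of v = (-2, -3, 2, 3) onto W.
proj_W(v) = (-2, -3, 2, 3)

Set up U = [u_1 | ... | u_2] ∈ R^(4×2). The projector onto W = col(U) is P = U (U^T U)^(-1) U^T.
Compute U^T U =
  [18, -9]
  [-9, 18],
and U^T v = (6, -21).
Solve U^T U · c = U^T v for the coefficients: c = (-1/3, -4/3). The projection is proj_W(v) = U c.
Check: (v - proj_W(v)) · u_1 = 0  (should be 0).
Check: (v - proj_W(v)) · u_2 = 0  (should be 0).
Result: proj_W(v) = (-2, -3, 2, 3).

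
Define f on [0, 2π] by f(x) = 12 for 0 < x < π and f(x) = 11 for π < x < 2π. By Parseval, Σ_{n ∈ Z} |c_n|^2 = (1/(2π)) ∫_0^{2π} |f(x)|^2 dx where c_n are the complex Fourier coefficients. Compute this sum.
Σ |c_n|^2 = 265/2

Parseval equates the L^2 energy of f (normalised by 1/(2π)) with the ℓ^2 sum of its Fourier coefficients: (1/(2π)) ∫_0^{2π} |f|^2 = Σ |c_n|^2.
Compute the left side: (1/(2π)) [∫_0^π 12^2 dx + ∫_π^{2π} 11^2 dx] = (1/(2π)) · (144π + 121π) = (144 + 121)/2 = 265/2.
So Σ_{n ∈ Z} |c_n|^2 = 265/2.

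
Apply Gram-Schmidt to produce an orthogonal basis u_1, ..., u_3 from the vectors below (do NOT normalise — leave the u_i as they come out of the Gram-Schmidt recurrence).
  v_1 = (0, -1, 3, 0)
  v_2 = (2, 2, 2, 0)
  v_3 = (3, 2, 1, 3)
Orthogonal basis:
  u_1 = (0, -1, 3, 0)
  u_2 = (2, 12/5, 4/5, 0)
  u_3 = (10/13, -15/26, -5/26, 3)

Apply the Gram-Schmidt recurrence
  u_1 = v_1
  u_i = v_i − Σ_{j<i} ((v_i · u_j) / (u_j · u_j)) · u_j.

Step by step this gives:
  u_1 = (0, -1, 3, 0)
  u_2 = (2, 12/5, 4/5, 0)
  u_3 = (10/13, -15/26, -5/26, 3)

Orthogonality check:
  u_2 · u_1 = 0 (should be 0)
  u_3 · u_1 = 0 (should be 0)
  u_3 · u_2 = 0 (should be 0)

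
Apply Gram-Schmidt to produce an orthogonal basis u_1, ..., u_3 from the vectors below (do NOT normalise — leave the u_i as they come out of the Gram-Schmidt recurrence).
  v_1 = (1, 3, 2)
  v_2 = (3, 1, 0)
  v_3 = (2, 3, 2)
Orthogonal basis:
  u_1 = (1, 3, 2)
  u_2 = (18/7, -2/7, -6/7)
  u_3 = (1/26, -3/26, 2/13)

Apply the Gram-Schmidt recurrence
  u_1 = v_1
  u_i = v_i − Σ_{j<i} ((v_i · u_j) / (u_j · u_j)) · u_j.

Step by step this gives:
  u_1 = (1, 3, 2)
  u_2 = (18/7, -2/7, -6/7)
  u_3 = (1/26, -3/26, 2/13)

Orthogonality check:
  u_2 · u_1 = 0 (should be 0)
  u_3 · u_1 = 0 (should be 0)
  u_3 · u_2 = 0 (should be 0)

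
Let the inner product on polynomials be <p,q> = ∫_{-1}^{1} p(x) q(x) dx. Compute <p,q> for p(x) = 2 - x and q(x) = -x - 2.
<p,q> = -22/3

Expand the product: p(x)·q(x) = x^2 - 4.
∫_{-1}^{1} of each monomial x^k gives [2/(k+1) if k even, 0 if k odd]. Integrating term-by-term (or equivalently evaluating the antiderivative F(x) = x^3/3 - 4*x at the endpoints):
  F(1) − F(−1) = -11/3 − (11/3) = -22/3.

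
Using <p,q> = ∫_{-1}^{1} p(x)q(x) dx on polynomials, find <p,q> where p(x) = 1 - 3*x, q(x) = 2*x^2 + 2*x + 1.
<p,q> = -2/3

Expand the product: p(x)·q(x) = -6*x^3 - 4*x^2 - x + 1.
∫_{-1}^{1} of each monomial x^k gives [2/(k+1) if k even, 0 if k odd]. Integrating term-by-term (or equivalently evaluating the antiderivative F(x) = -3*x^4/2 - 4*x^3/3 - x^2/2 + x at the endpoints):
  F(1) − F(−1) = -7/3 − (-5/3) = -2/3.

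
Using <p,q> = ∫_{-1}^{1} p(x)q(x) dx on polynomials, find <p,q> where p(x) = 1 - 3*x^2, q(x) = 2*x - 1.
<p,q> = 0

Expand the product: p(x)·q(x) = -6*x^3 + 3*x^2 + 2*x - 1.
∫_{-1}^{1} of each monomial x^k gives [2/(k+1) if k even, 0 if k odd]. Integrating term-by-term (or equivalently evaluating the antiderivative F(x) = -3*x^4/2 + x^3 + x^2 - x at the endpoints):
  F(1) − F(−1) = -1/2 − (-1/2) = 0.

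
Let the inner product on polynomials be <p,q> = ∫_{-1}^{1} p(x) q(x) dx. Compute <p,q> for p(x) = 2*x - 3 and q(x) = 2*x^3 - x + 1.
<p,q> = -86/15

Expand the product: p(x)·q(x) = 4*x^4 - 6*x^3 - 2*x^2 + 5*x - 3.
∫_{-1}^{1} of each monomial x^k gives [2/(k+1) if k even, 0 if k odd]. Integrating term-by-term (or equivalently evaluating the antiderivative F(x) = 4*x^5/5 - 3*x^4/2 - 2*x^3/3 + 5*x^2/2 - 3*x at the endpoints):
  F(1) − F(−1) = -28/15 − (58/15) = -86/15.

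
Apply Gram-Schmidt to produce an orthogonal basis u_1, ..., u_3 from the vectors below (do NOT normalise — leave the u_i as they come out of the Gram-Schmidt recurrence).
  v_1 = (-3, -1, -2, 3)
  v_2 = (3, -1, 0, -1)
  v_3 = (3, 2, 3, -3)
Orthogonal basis:
  u_1 = (-3, -1, -2, 3)
  u_2 = (36/23, -34/23, -22/23, 10/23)
  u_3 = (3/11, 8/33, 1/3, 19/33)

Apply the Gram-Schmidt recurrence
  u_1 = v_1
  u_i = v_i − Σ_{j<i} ((v_i · u_j) / (u_j · u_j)) · u_j.

Step by step this gives:
  u_1 = (-3, -1, -2, 3)
  u_2 = (36/23, -34/23, -22/23, 10/23)
  u_3 = (3/11, 8/33, 1/3, 19/33)

Orthogonality check:
  u_2 · u_1 = 0 (should be 0)
  u_3 · u_1 = 0 (should be 0)
  u_3 · u_2 = 0 (should be 0)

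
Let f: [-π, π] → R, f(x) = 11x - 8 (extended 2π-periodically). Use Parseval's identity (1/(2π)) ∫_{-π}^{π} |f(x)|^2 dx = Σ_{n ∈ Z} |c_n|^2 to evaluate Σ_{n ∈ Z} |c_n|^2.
Σ |c_n|^2 = 121π^2/3 + 64

Expand and integrate term by term over [-π, π]:
  ∫ (11x)^2 dx = 121·(2π^3/3); ∫ 2·11·(-8)·x dx = 0 (odd integrand); ∫ (-8)^2 dx = 64·2π.
So (1/(2π)) ∫_{-π}^{π} (11x - 8)^2 dx = 121π^2/3 + 64 = 121π^2/3 + 64.
Parseval ⇒ Σ |c_n|^2 = 121π^2/3 + 64.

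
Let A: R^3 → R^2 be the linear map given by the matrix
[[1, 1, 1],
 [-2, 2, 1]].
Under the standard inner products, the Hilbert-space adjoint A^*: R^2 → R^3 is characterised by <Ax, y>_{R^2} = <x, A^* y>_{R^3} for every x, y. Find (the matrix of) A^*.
A^* = A^T =
[[1, -2],
 [1, 2],
 [1, 1]]

For real matrices with standard dot products, the defining identity <Ax, y> = <x, A^* y> gives (Ax)^T y = x^T (A^*) y, i.e. x^T A^T y = x^T (A^*) y. Since this holds for all x, y, we must have A^* = A^T. Therefore
A^* =
[[1, -2],
 [1, 2],
 [1, 1]].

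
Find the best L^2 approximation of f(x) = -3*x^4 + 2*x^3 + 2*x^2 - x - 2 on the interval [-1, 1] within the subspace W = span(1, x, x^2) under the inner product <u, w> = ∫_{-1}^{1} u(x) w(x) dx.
g(x) = -4*x^2/7 + x/5 - 61/35

The best approximation g ∈ W is the orthogonal projection of f onto W. Writing g = a_0 + a_1 x + a_2 x^2, the coefficients solve the normal equations G · a = b where
  G_{ij} = <φ_i, φ_j> and b_i = <f, φ_i>, with φ_0 = 1, φ_1 = x, φ_2 = x^2.
G =
  [2, 0, 2/3]
  [0, 2/3, 0]
  [2/3, 0, 2/5],
b = (-58/15, 2/15, -146/105).
Solving gives a_0 = -61/35, a_1 = 1/5, a_2 = -4/7, so
  g(x) = -4*x^2/7 + x/5 - 61/35.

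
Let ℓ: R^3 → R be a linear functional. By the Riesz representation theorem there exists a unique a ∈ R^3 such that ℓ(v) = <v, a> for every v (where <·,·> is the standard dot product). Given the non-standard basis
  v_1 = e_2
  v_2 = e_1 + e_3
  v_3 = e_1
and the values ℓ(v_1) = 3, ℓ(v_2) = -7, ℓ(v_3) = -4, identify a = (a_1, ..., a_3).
a = (-4, 3, -3)

Write a = (a_1, ..., a_3) in the standard basis. For each basis vector v_i, ℓ(v_i) = <v_i, a> is a linear equation in the a_j's. Collect the n equations into a matrix system V a = ℓ, where row i of V is v_i (expressed in the standard basis). Since V is invertible (lower-triangular with 1s on the diagonal, up to permutation), solve by back-substitution:
  V =
[[0, 1, 0],
 [1, 0, 1],
 [1, 0, 0]]
  V a = (3, -7, -4)
Solving gives a = (-4, 3, -3).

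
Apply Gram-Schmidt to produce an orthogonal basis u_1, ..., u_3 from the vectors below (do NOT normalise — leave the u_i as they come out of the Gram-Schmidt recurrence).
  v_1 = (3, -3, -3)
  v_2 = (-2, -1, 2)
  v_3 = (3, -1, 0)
Orthogonal basis:
  u_1 = (3, -3, -3)
  u_2 = (-1, -2, 1)
  u_3 = (3/2, 0, 3/2)

Apply the Gram-Schmidt recurrence
  u_1 = v_1
  u_i = v_i − Σ_{j<i} ((v_i · u_j) / (u_j · u_j)) · u_j.

Step by step this gives:
  u_1 = (3, -3, -3)
  u_2 = (-1, -2, 1)
  u_3 = (3/2, 0, 3/2)

Orthogonality check:
  u_2 · u_1 = 0 (should be 0)
  u_3 · u_1 = 0 (should be 0)
  u_3 · u_2 = 0 (should be 0)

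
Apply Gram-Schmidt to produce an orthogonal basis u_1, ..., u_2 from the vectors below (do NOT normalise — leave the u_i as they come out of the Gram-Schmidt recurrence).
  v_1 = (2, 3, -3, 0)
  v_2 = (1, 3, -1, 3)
Orthogonal basis:
  u_1 = (2, 3, -3, 0)
  u_2 = (-3/11, 12/11, 10/11, 3)

Apply the Gram-Schmidt recurrence
  u_1 = v_1
  u_i = v_i − Σ_{j<i} ((v_i · u_j) / (u_j · u_j)) · u_j.

Step by step this gives:
  u_1 = (2, 3, -3, 0)
  u_2 = (-3/11, 12/11, 10/11, 3)

Orthogonality check:
  u_2 · u_1 = 0 (should be 0)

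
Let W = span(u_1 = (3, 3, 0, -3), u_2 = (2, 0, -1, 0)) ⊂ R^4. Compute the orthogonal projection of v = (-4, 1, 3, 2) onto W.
proj_W(v) = (-49/11, -3/11, 23/11, 3/11)

Set up U = [u_1 | ... | u_2] ∈ R^(4×2). The projector onto W = col(U) is P = U (U^T U)^(-1) U^T.
Compute U^T U =
  [27, 6]
  [6, 5],
and U^T v = (-15, -11).
Solve U^T U · c = U^T v for the coefficients: c = (-1/11, -23/11). The projection is proj_W(v) = U c.
Check: (v - proj_W(v)) · u_1 = 0  (should be 0).
Check: (v - proj_W(v)) · u_2 = 0  (should be 0).
Result: proj_W(v) = (-49/11, -3/11, 23/11, 3/11).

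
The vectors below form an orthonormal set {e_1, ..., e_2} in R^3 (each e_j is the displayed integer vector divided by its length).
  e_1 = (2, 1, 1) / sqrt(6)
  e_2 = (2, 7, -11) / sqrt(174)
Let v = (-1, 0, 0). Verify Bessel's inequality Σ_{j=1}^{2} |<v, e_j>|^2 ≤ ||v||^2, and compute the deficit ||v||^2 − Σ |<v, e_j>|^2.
Σ |<v, e_j>|^2 = 20/29; ||v||^2 = 1; deficit = 9/29

Write each e_j = u_j / sqrt(<u_j, u_j>) where u_j is the displayed integer vector. Then <v, e_j> = <v, u_j> / sqrt(<u_j, u_j>), so |<v, e_j>|^2 = <v, u_j>^2 / <u_j, u_j>.
Coefficients: <v, e_1> = -2/sqrt(6), <v, e_2> = -2/sqrt(174).
Square and sum: Σ |<v, e_j>|^2 = 20/29.
Compute ||v||^2 = v·v = 1.
Deficit = 1 − 20/29 = 9/29 ≥ 0, confirming Bessel's inequality. (The deficit equals ||v − Σ <v,e_j> e_j||^2, the squared distance from v to span{e_j}.)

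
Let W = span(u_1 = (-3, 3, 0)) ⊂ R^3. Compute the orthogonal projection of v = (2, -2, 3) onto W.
proj_W(v) = (2, -2, 0)

Set up U = [u_1 | ... | u_1] ∈ R^(3×1). The projector onto W = col(U) is P = U (U^T U)^(-1) U^T.
Compute U^T U =
  [18],
and U^T v = (-12).
Solve U^T U · c = U^T v for the coefficients: c = (-2/3). The projection is proj_W(v) = U c.
Check: (v - proj_W(v)) · u_1 = 0  (should be 0).
Result: proj_W(v) = (2, -2, 0).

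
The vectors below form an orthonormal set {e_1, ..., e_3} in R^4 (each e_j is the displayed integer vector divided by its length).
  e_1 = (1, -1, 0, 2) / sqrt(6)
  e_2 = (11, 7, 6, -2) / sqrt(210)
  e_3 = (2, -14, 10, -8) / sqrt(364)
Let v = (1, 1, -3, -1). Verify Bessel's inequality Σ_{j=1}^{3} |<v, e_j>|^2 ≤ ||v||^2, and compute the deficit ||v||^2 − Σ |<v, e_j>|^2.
Σ |<v, e_j>|^2 = 251/65; ||v||^2 = 12; deficit = 529/65

Write each e_j = u_j / sqrt(<u_j, u_j>) where u_j is the displayed integer vector. Then <v, e_j> = <v, u_j> / sqrt(<u_j, u_j>), so |<v, e_j>|^2 = <v, u_j>^2 / <u_j, u_j>.
Coefficients: <v, e_1> = -2/sqrt(6), <v, e_2> = 2/sqrt(210), <v, e_3> = -34/sqrt(364).
Square and sum: Σ |<v, e_j>|^2 = 251/65.
Compute ||v||^2 = v·v = 12.
Deficit = 12 − 251/65 = 529/65 ≥ 0, confirming Bessel's inequality. (The deficit equals ||v − Σ <v,e_j> e_j||^2, the squared distance from v to span{e_j}.)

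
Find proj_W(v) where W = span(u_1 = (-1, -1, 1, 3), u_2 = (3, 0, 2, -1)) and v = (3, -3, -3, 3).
proj_W(v) = (-3/38, -21/38, 33/38, 3/2)

Set up U = [u_1 | ... | u_2] ∈ R^(4×2). The projector onto W = col(U) is P = U (U^T U)^(-1) U^T.
Compute U^T U =
  [12, -4]
  [-4, 14],
and U^T v = (6, 0).
Solve U^T U · c = U^T v for the coefficients: c = (21/38, 3/19). The projection is proj_W(v) = U c.
Check: (v - proj_W(v)) · u_1 = 0  (should be 0).
Check: (v - proj_W(v)) · u_2 = 0  (should be 0).
Result: proj_W(v) = (-3/38, -21/38, 33/38, 3/2).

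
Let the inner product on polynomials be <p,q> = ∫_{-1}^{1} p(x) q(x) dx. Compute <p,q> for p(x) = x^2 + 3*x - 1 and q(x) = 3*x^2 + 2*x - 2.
<p,q> = 88/15

Expand the product: p(x)·q(x) = 3*x^4 + 11*x^3 + x^2 - 8*x + 2.
∫_{-1}^{1} of each monomial x^k gives [2/(k+1) if k even, 0 if k odd]. Integrating term-by-term (or equivalently evaluating the antiderivative F(x) = 3*x^5/5 + 11*x^4/4 + x^3/3 - 4*x^2 + 2*x at the endpoints):
  F(1) − F(−1) = 101/60 − (-251/60) = 88/15.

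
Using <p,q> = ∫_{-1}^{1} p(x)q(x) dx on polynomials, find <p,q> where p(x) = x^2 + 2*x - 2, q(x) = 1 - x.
<p,q> = -14/3

Expand the product: p(x)·q(x) = -x^3 - x^2 + 4*x - 2.
∫_{-1}^{1} of each monomial x^k gives [2/(k+1) if k even, 0 if k odd]. Integrating term-by-term (or equivalently evaluating the antiderivative F(x) = -x^4/4 - x^3/3 + 2*x^2 - 2*x at the endpoints):
  F(1) − F(−1) = -7/12 − (49/12) = -14/3.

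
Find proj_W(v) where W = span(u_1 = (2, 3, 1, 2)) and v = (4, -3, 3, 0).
proj_W(v) = (2/9, 1/3, 1/9, 2/9)

Set up U = [u_1 | ... | u_1] ∈ R^(4×1). The projector onto W = col(U) is P = U (U^T U)^(-1) U^T.
Compute U^T U =
  [18],
and U^T v = (2).
Solve U^T U · c = U^T v for the coefficients: c = (1/9). The projection is proj_W(v) = U c.
Check: (v - proj_W(v)) · u_1 = 0  (should be 0).
Result: proj_W(v) = (2/9, 1/3, 1/9, 2/9).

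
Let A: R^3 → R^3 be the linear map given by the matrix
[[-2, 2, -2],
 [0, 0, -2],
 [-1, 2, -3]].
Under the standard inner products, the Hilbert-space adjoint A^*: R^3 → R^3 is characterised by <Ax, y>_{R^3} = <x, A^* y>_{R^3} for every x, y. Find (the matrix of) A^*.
A^* = A^T =
[[-2, 0, -1],
 [2, 0, 2],
 [-2, -2, -3]]

For real matrices with standard dot products, the defining identity <Ax, y> = <x, A^* y> gives (Ax)^T y = x^T (A^*) y, i.e. x^T A^T y = x^T (A^*) y. Since this holds for all x, y, we must have A^* = A^T. Therefore
A^* =
[[-2, 0, -1],
 [2, 0, 2],
 [-2, -2, -3]].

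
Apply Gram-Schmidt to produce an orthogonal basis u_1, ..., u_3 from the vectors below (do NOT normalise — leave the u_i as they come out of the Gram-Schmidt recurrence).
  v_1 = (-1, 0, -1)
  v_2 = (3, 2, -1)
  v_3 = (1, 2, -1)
Orthogonal basis:
  u_1 = (-1, 0, -1)
  u_2 = (2, 2, -2)
  u_3 = (-1/3, 2/3, 1/3)

Apply the Gram-Schmidt recurrence
  u_1 = v_1
  u_i = v_i − Σ_{j<i} ((v_i · u_j) / (u_j · u_j)) · u_j.

Step by step this gives:
  u_1 = (-1, 0, -1)
  u_2 = (2, 2, -2)
  u_3 = (-1/3, 2/3, 1/3)

Orthogonality check:
  u_2 · u_1 = 0 (should be 0)
  u_3 · u_1 = 0 (should be 0)
  u_3 · u_2 = 0 (should be 0)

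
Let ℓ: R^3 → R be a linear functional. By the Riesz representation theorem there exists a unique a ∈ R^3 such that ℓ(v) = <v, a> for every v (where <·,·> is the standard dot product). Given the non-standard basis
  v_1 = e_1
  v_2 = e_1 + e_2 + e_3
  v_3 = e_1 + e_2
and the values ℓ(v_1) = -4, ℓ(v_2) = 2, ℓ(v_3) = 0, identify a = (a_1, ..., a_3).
a = (-4, 4, 2)

Write a = (a_1, ..., a_3) in the standard basis. For each basis vector v_i, ℓ(v_i) = <v_i, a> is a linear equation in the a_j's. Collect the n equations into a matrix system V a = ℓ, where row i of V is v_i (expressed in the standard basis). Since V is invertible (lower-triangular with 1s on the diagonal, up to permutation), solve by back-substitution:
  V =
[[1, 0, 0],
 [1, 1, 1],
 [1, 1, 0]]
  V a = (-4, 2, 0)
Solving gives a = (-4, 4, 2).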